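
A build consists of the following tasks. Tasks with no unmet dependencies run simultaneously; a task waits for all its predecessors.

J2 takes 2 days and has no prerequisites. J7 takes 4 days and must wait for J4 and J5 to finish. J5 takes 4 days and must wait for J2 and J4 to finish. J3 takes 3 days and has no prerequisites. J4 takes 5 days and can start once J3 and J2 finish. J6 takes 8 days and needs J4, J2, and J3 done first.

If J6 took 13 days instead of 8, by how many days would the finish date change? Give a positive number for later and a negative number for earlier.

As given, the longest chain is J3→J4→J6 = 3+5+8 = 16, so the finish is 16 days.
J6 is on the critical path; changing it to 13 makes that path 21 days.
The critical path is still J3→J4→J6; finish is now 21 days.
Change in finish: 21 − 16 = +5 days.

5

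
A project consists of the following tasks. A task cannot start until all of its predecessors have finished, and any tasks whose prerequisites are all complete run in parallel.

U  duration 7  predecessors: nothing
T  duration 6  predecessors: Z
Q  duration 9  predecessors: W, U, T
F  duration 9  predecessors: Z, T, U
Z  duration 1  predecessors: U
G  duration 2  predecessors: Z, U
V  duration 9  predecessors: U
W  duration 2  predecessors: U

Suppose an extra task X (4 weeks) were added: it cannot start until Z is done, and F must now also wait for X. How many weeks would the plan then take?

23

Originally the plan takes 23 weeks.
With X inserted, F now waits for max(Z, T, U, X).
New critical path: U→Z→T→F = 7+1+6+9 = 23 ⇒ 23 weeks.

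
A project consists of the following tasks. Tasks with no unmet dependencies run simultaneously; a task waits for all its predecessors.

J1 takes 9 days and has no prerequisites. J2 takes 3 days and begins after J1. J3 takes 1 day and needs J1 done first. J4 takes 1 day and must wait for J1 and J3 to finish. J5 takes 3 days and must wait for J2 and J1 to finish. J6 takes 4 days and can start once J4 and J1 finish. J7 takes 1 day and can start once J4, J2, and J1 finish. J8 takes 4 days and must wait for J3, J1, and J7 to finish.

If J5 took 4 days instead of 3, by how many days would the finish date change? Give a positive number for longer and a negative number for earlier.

As given, the longest chain is J1→J2→J7→J8 = 9+3+1+4 = 17, so the finish is 17 days.
The longest path through J5 is only 15 days, so J5 has float 2.
The critical path is still J1→J2→J7→J8; finish is now 17 days.
Change in finish: 17 − 17 = +0 days.

0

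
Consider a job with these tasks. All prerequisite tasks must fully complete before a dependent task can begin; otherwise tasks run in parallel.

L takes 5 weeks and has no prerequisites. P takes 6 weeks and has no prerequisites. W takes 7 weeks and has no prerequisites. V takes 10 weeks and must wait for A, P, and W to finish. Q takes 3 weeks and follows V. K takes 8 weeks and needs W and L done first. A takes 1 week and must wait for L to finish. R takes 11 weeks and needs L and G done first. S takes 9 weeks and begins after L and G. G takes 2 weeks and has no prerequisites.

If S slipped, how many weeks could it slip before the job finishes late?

6

W→V→Q = 7+10+3 = 20 sets the makespan at 20 weeks.
S finishes as early as 14 and must finish by 20.
So S can slip 20 − 14 = 6 weeks.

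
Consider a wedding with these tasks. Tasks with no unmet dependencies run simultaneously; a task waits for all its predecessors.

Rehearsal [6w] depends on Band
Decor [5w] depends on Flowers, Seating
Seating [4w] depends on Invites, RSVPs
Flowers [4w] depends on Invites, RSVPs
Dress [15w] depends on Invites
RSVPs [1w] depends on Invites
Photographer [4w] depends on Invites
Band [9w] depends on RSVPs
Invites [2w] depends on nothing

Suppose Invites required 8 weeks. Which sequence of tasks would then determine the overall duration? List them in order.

As given, the longest chain is Invites→RSVPs→Band→Rehearsal = 2+1+9+6 = 18, so the finish is 18 weeks.
Since Invites is critical, the +6 change carries straight to that chain (now 24 weeks).
The critical path is still Invites→RSVPs→Band→Rehearsal; finish is now 24 weeks.

Invites, RSVPs, Band, Rehearsal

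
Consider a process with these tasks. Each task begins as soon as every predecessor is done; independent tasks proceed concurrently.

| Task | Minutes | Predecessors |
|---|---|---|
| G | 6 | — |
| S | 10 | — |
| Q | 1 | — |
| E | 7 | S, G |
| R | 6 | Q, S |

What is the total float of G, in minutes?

Critical path: S→E = 10+7 = 17, so the finish is 17 minutes.
Longest path through G: 13 minutes (earliest finish 6, latest finish 10).
Slack of G = 4 − 0 = 4 minutes.

4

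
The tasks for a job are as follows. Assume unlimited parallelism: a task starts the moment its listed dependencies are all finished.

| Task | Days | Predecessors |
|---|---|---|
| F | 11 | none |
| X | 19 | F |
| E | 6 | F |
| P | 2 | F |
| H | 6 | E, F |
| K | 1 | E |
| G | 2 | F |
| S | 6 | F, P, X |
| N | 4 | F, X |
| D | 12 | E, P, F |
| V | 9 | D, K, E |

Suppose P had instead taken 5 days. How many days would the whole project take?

Critical path before the change: F→E→D→V = 11+6+12+9 = 38 giving 38 days.
The longest path through P is only 34 days, so P has float 4.
That remains the longest chain; total 38 days.

38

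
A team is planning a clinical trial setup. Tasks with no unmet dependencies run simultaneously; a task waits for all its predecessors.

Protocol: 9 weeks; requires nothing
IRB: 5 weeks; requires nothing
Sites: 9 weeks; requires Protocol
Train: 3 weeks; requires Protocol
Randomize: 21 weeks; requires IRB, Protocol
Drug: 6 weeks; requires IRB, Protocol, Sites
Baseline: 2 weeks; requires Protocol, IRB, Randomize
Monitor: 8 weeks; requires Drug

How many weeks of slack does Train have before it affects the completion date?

The longest chain is Protocol→Sites→Drug→Monitor = 9+9+6+8 = 32; overall finish 32 weeks.
Longest path through Train: 12 weeks (earliest finish 12, latest finish 32).
Float = 32 − 12 = 20.

20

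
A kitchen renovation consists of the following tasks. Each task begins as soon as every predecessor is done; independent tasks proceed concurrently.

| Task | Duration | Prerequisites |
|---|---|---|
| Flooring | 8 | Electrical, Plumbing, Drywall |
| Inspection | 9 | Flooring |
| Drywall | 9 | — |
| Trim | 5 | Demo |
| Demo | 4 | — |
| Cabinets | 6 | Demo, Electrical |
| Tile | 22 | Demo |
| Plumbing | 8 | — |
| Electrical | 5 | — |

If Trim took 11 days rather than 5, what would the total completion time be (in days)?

26

Critical path before the change: Demo→Tile = 4+22 = 26 giving 26 days.
The longest path through Trim is only 9 days, so Trim has float 17.
No other chain overtakes it, so the finish is 26 days.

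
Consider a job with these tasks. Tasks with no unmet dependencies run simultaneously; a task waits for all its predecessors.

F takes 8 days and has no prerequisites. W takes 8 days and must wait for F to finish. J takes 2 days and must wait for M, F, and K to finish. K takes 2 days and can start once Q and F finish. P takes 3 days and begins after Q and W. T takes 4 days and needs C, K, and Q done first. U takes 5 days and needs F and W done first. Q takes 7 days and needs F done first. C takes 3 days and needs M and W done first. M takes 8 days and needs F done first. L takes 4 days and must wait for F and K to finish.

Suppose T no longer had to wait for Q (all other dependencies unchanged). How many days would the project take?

23

With the dependency in place, F→W→C→T = 8+8+3+4 = 23 sets the finish at 23 days.
Dropping Q→T doesn't change T's earliest start (19); another predecessor still binds.
New critical path: F→W→C→T = 8+8+3+4 = 23 ⇒ 23 days.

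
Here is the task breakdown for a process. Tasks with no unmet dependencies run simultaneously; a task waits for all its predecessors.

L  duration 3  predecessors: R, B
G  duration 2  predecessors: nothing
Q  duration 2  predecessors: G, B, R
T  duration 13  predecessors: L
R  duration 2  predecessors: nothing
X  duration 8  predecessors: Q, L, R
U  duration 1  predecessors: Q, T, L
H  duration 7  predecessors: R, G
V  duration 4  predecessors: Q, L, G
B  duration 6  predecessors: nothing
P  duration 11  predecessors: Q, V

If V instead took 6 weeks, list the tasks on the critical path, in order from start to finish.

B, L, V, P

Actual critical path: B→L→V→P = 6+3+4+11 = 24 ⇒ 24 weeks.
Since V is critical, the +2 change carries straight to that chain (now 26 weeks).
That remains the longest chain; total 26 weeks.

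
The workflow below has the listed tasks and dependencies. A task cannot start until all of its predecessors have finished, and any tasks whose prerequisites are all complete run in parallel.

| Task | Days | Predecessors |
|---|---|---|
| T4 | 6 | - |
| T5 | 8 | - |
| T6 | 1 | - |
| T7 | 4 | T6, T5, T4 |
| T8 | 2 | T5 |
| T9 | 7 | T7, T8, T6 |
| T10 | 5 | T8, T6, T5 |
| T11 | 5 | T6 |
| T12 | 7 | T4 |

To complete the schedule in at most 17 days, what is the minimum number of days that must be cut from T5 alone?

2

Current finish: 19 days; target: 17.
T5 is on every critical path, so each day cut from T5 cuts the finish by one (this holds down to a finish of 17).
Need 19 − 17 = 2 days off T5 → T5 becomes 6 days, finish becomes 17.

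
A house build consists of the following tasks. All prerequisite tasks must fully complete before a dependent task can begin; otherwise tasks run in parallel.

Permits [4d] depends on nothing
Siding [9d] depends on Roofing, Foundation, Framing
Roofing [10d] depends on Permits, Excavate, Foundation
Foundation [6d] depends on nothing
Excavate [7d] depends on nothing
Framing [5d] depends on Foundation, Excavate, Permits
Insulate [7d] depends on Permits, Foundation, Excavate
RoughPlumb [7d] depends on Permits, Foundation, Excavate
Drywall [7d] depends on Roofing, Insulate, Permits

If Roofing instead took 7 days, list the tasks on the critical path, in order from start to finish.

Excavate, Roofing, Siding

Critical path before the change: Excavate→Roofing→Siding = 7+10+9 = 26 giving 26 days.
Roofing is on the critical path; changing it to 7 makes that path 23 days.
The critical path is still Excavate→Roofing→Siding; finish is now 23 days.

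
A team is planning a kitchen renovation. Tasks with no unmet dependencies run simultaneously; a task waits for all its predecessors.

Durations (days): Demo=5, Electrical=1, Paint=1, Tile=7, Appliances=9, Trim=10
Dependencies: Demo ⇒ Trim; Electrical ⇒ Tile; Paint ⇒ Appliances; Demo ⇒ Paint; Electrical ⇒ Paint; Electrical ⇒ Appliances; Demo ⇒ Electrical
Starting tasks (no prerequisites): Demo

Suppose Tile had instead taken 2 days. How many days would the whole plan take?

16

Actual critical path: Demo→Electrical→Paint→Appliances = 5+1+1+9 = 16 ⇒ 16 days.
Tile is off the critical path — its longest chain is 13 days, giving 3 of slack.
The critical path is still Demo→Electrical→Paint→Appliances; finish is now 16 days.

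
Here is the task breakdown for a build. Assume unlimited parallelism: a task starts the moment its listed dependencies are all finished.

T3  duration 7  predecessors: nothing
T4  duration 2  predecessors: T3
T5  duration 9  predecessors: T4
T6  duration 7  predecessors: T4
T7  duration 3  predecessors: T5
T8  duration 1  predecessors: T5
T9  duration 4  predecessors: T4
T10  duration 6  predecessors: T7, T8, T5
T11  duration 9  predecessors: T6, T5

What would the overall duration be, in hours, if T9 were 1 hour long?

The binding path is T3→T4→T5→T7→T10 = 7+2+9+3+6 = 27; finish at 27 hours.
The longest path through T9 is only 13 hours, so T9 has float 14.
No other chain overtakes it, so the finish is 27 hours.

27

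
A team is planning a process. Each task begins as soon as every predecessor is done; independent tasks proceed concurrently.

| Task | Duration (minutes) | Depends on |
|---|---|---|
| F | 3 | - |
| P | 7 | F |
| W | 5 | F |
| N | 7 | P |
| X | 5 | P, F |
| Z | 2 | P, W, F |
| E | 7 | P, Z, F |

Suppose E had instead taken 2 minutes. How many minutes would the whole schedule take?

Baseline: F→P→Z→E = 3+7+2+7 = 19 → 19 minutes.
Since E is critical, the -5 change carries straight to that chain (now 14 minutes).
Now F→P→N = 3+7+7 = 17 is longest, so the finish becomes 17 minutes.

17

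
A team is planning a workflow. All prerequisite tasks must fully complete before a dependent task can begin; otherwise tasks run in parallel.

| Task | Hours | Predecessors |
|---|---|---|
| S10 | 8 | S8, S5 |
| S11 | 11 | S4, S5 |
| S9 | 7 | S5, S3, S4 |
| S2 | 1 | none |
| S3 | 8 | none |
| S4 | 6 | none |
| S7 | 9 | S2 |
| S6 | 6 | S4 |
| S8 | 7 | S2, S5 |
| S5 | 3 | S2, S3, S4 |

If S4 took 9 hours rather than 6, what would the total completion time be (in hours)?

The binding path is S3→S5→S8→S10 = 8+3+7+8 = 26; finish at 26 hours.
S4 has 2 hours of float (longest path through it is 24).
Now S4→S5→S8→S10 = 9+3+7+8 = 27 is longest, so the finish becomes 27 hours.

27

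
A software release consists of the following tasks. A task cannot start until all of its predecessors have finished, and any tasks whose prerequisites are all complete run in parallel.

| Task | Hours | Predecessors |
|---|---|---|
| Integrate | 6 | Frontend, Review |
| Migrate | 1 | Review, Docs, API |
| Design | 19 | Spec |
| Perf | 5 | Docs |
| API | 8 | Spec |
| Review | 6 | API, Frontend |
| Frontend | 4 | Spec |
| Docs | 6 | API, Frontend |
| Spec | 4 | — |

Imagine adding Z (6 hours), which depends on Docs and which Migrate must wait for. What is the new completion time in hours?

25

Originally the schedule takes 24 hours.
With Z inserted, Migrate now waits for max(Review, Docs, API, Z).
New critical path: Spec→API→Docs→Z→Migrate = 4+8+6+6+1 = 25 ⇒ 25 hours.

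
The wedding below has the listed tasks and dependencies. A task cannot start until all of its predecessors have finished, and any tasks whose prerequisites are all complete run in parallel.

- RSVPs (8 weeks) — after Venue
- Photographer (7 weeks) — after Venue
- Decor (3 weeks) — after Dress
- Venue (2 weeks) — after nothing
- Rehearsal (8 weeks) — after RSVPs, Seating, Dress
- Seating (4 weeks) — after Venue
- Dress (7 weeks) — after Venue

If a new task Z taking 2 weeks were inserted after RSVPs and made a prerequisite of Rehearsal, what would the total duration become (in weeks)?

Originally the project takes 18 weeks.
With Z inserted, Rehearsal now waits for max(RSVPs, Seating, Dress, Z).
New critical path: Venue→RSVPs→Z→Rehearsal = 2+8+2+8 = 20 ⇒ 20 weeks.

20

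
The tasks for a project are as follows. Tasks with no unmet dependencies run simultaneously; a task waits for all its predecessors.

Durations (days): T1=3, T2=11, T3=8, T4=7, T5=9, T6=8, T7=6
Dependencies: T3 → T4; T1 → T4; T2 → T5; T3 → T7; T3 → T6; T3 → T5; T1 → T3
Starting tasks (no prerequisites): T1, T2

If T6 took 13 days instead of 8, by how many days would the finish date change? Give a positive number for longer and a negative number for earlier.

4

Critical path before the change: T1→T3→T5 = 3+8+9 = 20 giving 20 days.
The longest path through T6 is only 19 days, so T6 has float 1.
The binding chain switches to T1→T3→T6 = 3+8+13 = 24; finish 24 days.
Change in finish: 24 − 20 = +4 days.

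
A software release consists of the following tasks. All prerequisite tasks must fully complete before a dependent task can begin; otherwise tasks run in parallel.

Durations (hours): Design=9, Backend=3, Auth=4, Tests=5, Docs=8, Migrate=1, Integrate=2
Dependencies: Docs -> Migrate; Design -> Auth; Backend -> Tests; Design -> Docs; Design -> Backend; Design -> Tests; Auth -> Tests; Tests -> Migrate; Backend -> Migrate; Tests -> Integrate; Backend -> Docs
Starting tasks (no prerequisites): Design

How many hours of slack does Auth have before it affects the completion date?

Critical path: Design→Backend→Docs→Migrate = 9+3+8+1 = 21, so the finish is 21 hours.
The longest chain containing Auth totals 20 hours.
So Auth can slip 14 − 13 = 1 hour.

1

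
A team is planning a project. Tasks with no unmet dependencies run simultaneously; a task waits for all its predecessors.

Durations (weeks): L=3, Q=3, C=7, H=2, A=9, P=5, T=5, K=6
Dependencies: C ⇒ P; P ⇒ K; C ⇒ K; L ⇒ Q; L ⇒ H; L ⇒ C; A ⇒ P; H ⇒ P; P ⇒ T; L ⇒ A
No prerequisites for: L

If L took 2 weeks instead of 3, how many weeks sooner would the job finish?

The binding path is L→A→P→K = 3+9+5+6 = 23; finish at 23 weeks.
L is on the critical path; changing it to 2 makes that path 22 weeks.
That remains the longest chain; total 22 weeks.
Change in finish: 22 − 23 = -1 weeks.

1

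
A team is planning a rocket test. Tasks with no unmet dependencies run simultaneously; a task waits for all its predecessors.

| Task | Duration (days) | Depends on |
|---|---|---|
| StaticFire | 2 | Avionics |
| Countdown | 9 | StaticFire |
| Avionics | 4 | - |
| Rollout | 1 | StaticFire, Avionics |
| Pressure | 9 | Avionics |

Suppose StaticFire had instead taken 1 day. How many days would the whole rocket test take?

14

Critical path before the change: Avionics→StaticFire→Countdown = 4+2+9 = 15 giving 15 days.
Since StaticFire is critical, the -1 change carries straight to that chain (now 14 days).
That remains the longest chain; total 14 days.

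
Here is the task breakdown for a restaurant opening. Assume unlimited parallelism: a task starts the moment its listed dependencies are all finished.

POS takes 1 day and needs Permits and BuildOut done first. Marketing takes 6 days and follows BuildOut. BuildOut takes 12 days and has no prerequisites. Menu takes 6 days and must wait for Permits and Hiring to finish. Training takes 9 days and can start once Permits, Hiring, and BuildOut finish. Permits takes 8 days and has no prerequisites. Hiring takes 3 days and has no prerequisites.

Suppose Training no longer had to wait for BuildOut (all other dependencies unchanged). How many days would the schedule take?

Before: longest chain BuildOut→Training = 12+9 = 21, finish 21.
Without BuildOut→Training, Training's earliest start moves from 12 to 8.
The longest chain is now BuildOut→Marketing = 12+6 = 18, so the schedule takes 18 days.

18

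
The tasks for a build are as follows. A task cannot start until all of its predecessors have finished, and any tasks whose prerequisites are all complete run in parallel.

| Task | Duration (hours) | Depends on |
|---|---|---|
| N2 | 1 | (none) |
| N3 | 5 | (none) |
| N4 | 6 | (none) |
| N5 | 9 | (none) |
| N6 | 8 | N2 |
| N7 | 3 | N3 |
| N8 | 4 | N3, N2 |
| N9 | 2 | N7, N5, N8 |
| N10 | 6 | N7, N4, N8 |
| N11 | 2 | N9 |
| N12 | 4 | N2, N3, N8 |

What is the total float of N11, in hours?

2

N3→N8→N10 = 5+4+6 = 15 sets the makespan at 15 hours.
The longest chain containing N11 totals 13 hours.
Float = 15 − 13 = 2.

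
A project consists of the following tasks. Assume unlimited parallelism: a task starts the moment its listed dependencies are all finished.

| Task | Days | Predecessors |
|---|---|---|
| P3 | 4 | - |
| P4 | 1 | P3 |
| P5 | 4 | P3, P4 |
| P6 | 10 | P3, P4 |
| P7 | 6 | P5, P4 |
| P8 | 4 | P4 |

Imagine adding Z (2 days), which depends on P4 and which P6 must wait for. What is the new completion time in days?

Originally the project takes 15 days.
With Z inserted, P6 now waits for max(P3, P4, Z).
New critical path: P3→P4→Z→P6 = 4+1+2+10 = 17 ⇒ 17 days.

17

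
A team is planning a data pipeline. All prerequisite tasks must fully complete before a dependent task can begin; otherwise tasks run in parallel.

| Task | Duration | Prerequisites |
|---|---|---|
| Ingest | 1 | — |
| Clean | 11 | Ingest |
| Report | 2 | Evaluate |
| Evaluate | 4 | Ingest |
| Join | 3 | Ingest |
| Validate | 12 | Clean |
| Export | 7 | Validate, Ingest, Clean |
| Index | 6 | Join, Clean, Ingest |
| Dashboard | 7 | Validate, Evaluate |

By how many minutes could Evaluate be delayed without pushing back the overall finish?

Critical path: Ingest→Clean→Validate→Export = 1+11+12+7 = 31, so the finish is 31 minutes.
The longest chain containing Evaluate totals 12 minutes.
Float = 31 − 12 = 19.

19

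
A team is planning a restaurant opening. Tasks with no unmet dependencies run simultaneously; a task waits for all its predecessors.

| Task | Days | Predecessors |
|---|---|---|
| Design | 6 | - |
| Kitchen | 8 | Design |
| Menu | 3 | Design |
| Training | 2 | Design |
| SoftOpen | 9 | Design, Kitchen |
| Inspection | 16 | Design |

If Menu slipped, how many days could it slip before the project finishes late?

14

The longest chain is Design→Kitchen→SoftOpen = 6+8+9 = 23; overall finish 23 days.
The longest chain containing Menu totals 9 days.
Slack of Menu = 20 − 6 = 14 days.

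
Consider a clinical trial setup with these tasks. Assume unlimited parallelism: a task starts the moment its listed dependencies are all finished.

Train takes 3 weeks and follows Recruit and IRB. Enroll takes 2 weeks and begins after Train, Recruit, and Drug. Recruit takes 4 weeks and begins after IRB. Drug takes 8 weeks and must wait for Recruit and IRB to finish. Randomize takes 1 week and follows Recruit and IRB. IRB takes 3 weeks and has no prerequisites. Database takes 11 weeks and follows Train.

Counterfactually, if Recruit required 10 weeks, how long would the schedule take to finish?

As given, the longest chain is IRB→Recruit→Train→Database = 3+4+3+11 = 21, so the finish is 21 weeks.
Recruit lies on that path, so at 10 weeks the path becomes 27 weeks.
That remains the longest chain; total 27 weeks.

27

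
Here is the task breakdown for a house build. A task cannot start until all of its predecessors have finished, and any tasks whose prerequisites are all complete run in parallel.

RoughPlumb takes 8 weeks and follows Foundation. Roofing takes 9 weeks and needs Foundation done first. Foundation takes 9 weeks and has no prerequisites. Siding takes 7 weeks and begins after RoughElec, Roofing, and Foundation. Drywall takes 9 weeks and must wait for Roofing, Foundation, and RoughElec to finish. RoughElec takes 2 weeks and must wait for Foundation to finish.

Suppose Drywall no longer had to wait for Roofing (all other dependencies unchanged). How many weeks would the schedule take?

25

Before: longest chain Foundation→Roofing→Drywall = 9+9+9 = 27, finish 27.
Without Roofing→Drywall, Drywall's earliest start moves from 18 to 11.
New critical path: Foundation→Roofing→Siding = 9+9+7 = 25 ⇒ 25 weeks.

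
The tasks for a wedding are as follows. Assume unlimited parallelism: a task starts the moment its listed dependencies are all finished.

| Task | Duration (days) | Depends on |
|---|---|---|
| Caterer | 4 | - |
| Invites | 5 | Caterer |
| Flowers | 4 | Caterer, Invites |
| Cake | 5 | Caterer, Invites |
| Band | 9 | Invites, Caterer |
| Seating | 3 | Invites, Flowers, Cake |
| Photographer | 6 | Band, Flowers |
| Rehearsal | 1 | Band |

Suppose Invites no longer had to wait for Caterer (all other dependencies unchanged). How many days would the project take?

Before: longest chain Caterer→Invites→Band→Photographer = 4+5+9+6 = 24, finish 24.
Without Caterer→Invites, Invites's earliest start moves from 4 to 0.
New critical path: Invites→Band→Photographer = 5+9+6 = 20 ⇒ 20 days.

20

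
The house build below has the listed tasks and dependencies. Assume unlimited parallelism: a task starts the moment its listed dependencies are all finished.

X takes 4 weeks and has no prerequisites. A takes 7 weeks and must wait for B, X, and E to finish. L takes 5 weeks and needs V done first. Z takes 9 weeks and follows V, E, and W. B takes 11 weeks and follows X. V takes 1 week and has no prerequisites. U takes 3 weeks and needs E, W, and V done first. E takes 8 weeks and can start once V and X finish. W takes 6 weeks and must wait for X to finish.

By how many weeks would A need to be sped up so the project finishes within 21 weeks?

Current finish: 22 weeks; target: 21.
A is on every critical path, so each week cut from A cuts the finish by one (this holds down to a finish of 21).
Need 22 − 21 = 1 week off A → A becomes 6 weeks, finish becomes 21.

1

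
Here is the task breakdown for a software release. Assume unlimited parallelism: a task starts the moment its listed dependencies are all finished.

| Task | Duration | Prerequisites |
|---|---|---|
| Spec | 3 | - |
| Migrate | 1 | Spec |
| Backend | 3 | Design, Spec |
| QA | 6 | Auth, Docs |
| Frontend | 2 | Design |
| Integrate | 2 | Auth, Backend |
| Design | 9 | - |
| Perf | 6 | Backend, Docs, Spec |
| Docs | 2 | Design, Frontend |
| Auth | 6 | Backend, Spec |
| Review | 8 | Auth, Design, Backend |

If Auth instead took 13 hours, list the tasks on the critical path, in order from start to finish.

Baseline: Design→Backend→Auth→Review = 9+3+6+8 = 26 → 26 hours.
Auth is on the critical path; changing it to 13 makes that path 33 hours.
The critical path is still Design→Backend→Auth→Review; finish is now 33 hours.

Design, Backend, Auth, Review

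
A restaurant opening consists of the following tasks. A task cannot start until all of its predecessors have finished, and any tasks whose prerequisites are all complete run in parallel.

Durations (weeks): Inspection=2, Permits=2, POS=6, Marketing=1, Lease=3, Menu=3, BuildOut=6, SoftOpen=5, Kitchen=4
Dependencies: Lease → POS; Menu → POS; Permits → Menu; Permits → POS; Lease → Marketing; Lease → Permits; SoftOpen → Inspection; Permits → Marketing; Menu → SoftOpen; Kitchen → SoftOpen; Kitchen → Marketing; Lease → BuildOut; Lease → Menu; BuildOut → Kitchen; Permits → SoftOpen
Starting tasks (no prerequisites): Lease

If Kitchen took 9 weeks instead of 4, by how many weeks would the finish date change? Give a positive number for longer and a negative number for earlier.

Critical path before the change: Lease→BuildOut→Kitchen→SoftOpen→Inspection = 3+6+4+5+2 = 20 giving 20 weeks.
Kitchen is on the critical path; changing it to 9 makes that path 25 weeks.
No other chain overtakes it, so the finish is 25 weeks.
Change in finish: 25 − 20 = +5 weeks.

5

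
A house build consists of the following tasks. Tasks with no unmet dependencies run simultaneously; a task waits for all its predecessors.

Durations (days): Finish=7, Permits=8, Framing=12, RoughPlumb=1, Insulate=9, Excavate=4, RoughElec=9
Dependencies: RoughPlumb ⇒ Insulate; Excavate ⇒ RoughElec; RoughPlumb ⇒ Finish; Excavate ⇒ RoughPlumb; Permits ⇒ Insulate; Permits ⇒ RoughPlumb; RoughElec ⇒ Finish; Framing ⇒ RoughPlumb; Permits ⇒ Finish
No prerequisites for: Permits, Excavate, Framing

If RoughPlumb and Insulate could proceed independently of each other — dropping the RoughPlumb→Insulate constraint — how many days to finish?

20

Original critical path: Framing→RoughPlumb→Insulate = 12+1+9 = 22 ⇒ 22 days.
Without RoughPlumb→Insulate, Insulate's earliest start moves from 13 to 8.
After: Excavate→RoughElec→Finish = 4+9+7 = 20 → 20 days.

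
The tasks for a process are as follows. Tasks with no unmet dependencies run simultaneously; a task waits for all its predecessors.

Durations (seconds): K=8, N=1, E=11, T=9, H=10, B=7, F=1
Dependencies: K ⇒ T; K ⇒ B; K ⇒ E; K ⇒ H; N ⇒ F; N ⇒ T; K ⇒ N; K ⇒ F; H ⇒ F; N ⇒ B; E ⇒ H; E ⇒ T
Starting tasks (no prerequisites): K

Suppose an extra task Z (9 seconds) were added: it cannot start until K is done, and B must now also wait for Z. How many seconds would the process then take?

30

Originally the process takes 30 seconds.
With Z inserted, B now waits for max(N, K, Z).
New critical path: K→E→H→F = 8+11+10+1 = 30 ⇒ 30 seconds.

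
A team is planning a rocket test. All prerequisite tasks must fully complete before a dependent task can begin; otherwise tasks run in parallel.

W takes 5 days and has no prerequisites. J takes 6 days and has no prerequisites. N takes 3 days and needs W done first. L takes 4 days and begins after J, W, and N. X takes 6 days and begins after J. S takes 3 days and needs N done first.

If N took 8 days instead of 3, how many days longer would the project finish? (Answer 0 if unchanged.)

Critical path before the change: W→N→L = 5+3+4 = 12 giving 12 days.
Since N is critical, the +5 change carries straight to that chain (now 17 days).
The critical path is still W→N→L; finish is now 17 days.
Change in finish: 17 − 12 = +5 days.

5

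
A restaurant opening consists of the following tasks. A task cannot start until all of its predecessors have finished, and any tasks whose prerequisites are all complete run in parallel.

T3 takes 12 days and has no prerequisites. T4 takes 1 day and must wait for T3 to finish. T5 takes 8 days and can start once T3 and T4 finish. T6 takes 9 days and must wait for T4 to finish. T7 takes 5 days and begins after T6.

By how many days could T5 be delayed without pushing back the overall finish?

T3→T4→T6→T7 = 12+1+9+5 = 27 sets the makespan at 27 days.
T5 finishes as early as 21 and must finish by 27.
Float = 27 − 21 = 6.

6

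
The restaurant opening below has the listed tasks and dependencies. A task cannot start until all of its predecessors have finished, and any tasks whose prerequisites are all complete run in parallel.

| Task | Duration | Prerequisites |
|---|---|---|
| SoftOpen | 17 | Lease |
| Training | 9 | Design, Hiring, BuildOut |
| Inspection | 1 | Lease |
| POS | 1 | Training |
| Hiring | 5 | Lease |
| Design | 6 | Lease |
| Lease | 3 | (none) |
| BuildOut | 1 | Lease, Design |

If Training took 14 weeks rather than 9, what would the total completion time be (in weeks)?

25

As given, the longest chain is Lease→Design→BuildOut→Training→POS = 3+6+1+9+1 = 20, so the finish is 20 weeks.
Training is on the critical path; changing it to 14 makes that path 25 weeks.
That remains the longest chain; total 25 weeks.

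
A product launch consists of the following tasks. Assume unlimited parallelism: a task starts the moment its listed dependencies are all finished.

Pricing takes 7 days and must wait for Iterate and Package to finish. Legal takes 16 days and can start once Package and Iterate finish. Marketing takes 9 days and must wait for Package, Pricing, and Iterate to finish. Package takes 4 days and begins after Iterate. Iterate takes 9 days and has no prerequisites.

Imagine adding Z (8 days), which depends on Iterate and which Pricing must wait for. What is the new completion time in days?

33

Originally the schedule takes 29 days.
With Z inserted, Pricing now waits for max(Iterate, Package, Z).
New critical path: Iterate→Z→Pricing→Marketing = 9+8+7+9 = 33 ⇒ 33 days.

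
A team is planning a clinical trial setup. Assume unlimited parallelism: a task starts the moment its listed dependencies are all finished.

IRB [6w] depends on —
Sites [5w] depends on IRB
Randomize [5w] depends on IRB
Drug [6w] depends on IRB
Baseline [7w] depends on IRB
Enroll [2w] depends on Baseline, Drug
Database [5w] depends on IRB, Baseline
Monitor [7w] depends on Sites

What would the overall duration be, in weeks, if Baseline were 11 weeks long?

22

Actual critical path: IRB→Baseline→Database = 6+7+5 = 18 ⇒ 18 weeks.
Since Baseline is critical, the +4 change carries straight to that chain (now 22 weeks).
That remains the longest chain; total 22 weeks.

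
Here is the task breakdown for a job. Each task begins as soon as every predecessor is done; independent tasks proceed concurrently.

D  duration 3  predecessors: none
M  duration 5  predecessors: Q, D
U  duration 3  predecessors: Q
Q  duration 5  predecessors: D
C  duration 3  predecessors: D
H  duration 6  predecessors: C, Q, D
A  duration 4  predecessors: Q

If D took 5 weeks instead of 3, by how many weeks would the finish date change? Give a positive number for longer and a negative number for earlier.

Actual critical path: D→Q→H = 3+5+6 = 14 ⇒ 14 weeks.
Since D is critical, the +2 change carries straight to that chain (now 16 weeks).
The critical path is still D→Q→H; finish is now 16 weeks.
Change in finish: 16 − 14 = +2 weeks.

2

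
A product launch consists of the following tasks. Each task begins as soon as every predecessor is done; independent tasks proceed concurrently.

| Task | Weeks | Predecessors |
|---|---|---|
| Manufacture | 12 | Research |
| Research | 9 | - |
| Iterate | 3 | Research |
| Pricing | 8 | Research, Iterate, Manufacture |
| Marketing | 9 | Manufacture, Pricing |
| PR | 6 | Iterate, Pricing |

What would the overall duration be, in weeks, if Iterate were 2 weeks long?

38

Critical path before the change: Research→Manufacture→Pricing→Marketing = 9+12+8+9 = 38 giving 38 weeks.
Iterate has 9 weeks of float (longest path through it is 29).
No other chain overtakes it, so the finish is 38 weeks.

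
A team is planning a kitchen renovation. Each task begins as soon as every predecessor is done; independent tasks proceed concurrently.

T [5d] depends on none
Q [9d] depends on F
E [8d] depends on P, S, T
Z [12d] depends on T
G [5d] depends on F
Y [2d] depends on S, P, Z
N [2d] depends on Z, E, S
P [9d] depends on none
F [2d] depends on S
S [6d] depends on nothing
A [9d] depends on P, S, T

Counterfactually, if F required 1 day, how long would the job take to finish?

Actual critical path: T→Z→N = 5+12+2 = 19 ⇒ 19 days.
F has 2 days of float (longest path through it is 17).
That remains the longest chain; total 19 days.

19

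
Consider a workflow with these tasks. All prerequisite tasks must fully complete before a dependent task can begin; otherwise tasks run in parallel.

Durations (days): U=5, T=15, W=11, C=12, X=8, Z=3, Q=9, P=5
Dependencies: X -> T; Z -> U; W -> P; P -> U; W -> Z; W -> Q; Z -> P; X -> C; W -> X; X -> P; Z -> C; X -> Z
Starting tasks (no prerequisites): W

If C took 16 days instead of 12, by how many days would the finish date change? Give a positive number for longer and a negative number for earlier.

4

Baseline: W→X→Z→C = 11+8+3+12 = 34 → 34 days.
C lies on that path, so at 16 days the path becomes 38 days.
No other chain overtakes it, so the finish is 38 days.
Change in finish: 38 − 34 = +4 days.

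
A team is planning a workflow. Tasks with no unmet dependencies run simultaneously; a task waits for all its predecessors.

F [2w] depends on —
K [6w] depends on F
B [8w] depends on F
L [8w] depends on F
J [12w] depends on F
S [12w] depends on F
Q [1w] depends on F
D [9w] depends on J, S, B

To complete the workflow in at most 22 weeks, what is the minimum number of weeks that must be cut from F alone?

Current finish: 23 weeks; target: 22.
F is on every critical path, so each week cut from F cuts the finish by one (this holds down to a finish of 22).
Need 23 − 22 = 1 week off F → F becomes 1 week, finish becomes 22.

1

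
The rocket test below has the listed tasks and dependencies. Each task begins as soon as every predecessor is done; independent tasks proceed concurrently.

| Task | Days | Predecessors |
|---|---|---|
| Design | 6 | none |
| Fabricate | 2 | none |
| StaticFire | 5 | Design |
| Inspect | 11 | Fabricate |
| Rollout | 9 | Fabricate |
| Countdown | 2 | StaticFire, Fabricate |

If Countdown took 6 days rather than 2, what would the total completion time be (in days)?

As given, the longest chain is Design→StaticFire→Countdown = 6+5+2 = 13, so the finish is 13 days.
Countdown is on the critical path; changing it to 6 makes that path 17 days.
That remains the longest chain; total 17 days.

17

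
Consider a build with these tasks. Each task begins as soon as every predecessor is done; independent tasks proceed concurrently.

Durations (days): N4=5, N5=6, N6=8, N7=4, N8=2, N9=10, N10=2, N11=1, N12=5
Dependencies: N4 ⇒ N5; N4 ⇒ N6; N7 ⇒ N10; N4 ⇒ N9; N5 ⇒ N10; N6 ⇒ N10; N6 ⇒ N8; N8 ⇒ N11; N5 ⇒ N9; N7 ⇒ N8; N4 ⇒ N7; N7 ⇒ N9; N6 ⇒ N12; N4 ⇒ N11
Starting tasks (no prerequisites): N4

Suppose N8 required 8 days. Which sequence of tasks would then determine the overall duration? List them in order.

As given, the longest chain is N4→N5→N9 = 5+6+10 = 21, so the finish is 21 days.
The longest path through N8 is only 16 days, so N8 has float 5.
New critical path: N4→N6→N8→N11 = 5+8+8+1 = 22 ⇒ 22 days.

N4, N6, N8, N11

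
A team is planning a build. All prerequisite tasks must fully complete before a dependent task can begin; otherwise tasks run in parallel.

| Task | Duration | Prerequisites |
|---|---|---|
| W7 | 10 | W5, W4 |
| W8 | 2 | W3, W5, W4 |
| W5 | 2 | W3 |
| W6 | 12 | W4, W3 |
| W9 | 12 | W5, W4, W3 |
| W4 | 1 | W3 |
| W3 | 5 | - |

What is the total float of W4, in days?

1

Critical path: W3→W5→W9 = 5+2+12 = 19, so the finish is 19 days.
Longest path through W4: 18 days (earliest finish 6, latest finish 7).
Float = 19 − 18 = 1.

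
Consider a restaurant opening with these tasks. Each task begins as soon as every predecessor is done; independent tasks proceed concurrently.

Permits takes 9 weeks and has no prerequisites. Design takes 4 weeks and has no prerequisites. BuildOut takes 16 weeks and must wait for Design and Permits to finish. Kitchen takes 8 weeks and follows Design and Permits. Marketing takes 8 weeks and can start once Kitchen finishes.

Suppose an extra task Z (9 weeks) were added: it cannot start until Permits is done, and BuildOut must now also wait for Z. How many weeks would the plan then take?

Originally the plan takes 25 weeks.
With Z inserted, BuildOut now waits for max(Design, Permits, Z).
New critical path: Permits→Z→BuildOut = 9+9+16 = 34 ⇒ 34 weeks.

34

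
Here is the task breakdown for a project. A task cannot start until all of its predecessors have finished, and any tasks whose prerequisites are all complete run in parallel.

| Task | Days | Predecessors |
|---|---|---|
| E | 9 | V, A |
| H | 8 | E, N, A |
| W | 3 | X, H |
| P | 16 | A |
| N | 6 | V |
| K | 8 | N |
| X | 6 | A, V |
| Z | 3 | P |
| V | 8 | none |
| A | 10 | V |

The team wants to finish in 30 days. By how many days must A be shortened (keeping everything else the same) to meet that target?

8

Current finish: 38 days; target: 30.
A is on every critical path, so each day cut from A cuts the finish by one (this holds down to a finish of 29).
Need 38 − 30 = 8 days off A → A becomes 2 days, finish becomes 30.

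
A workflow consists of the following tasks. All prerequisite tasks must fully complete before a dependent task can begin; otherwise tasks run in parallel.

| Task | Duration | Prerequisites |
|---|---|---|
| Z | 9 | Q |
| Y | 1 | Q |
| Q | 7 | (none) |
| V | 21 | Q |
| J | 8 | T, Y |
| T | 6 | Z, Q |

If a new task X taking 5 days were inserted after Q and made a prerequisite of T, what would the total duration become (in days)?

Originally the job takes 30 days.
With X inserted, T now waits for max(Z, Q, X).
New critical path: Q→Z→T→J = 7+9+6+8 = 30 ⇒ 30 days.

30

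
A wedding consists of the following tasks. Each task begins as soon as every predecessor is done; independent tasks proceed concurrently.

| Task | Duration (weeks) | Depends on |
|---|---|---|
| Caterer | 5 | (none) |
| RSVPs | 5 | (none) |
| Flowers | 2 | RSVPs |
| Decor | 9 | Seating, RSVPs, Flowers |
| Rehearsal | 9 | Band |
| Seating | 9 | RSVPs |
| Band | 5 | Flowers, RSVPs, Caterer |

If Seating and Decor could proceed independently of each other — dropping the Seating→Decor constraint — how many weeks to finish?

With the dependency in place, RSVPs→Seating→Decor = 5+9+9 = 23 sets the finish at 23 weeks.
Without Seating→Decor, Decor's earliest start moves from 14 to 7.
The longest chain is now RSVPs→Flowers→Band→Rehearsal = 5+2+5+9 = 21, so the project takes 21 weeks.

21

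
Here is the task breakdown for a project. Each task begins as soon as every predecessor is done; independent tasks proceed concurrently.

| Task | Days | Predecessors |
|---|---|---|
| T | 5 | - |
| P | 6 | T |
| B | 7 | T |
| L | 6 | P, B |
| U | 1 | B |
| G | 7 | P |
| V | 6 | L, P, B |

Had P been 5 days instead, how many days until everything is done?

The binding path is T→B→L→V = 5+7+6+6 = 24; finish at 24 days.
P is off the critical path — its longest chain is 23 days, giving 1 of slack.
That remains the longest chain; total 24 days.

24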